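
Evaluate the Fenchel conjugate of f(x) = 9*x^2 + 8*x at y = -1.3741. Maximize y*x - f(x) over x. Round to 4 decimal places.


f*(y) = sup_x {y*x - a*x^2 - b*x} = sup_x {(y-b)*x - a*x^2}
FOC: (y - b) - 2a*x = 0 => x* = (y - b)/(2a)
x* = (-1.3741 - 8)/(2*9) = -0.5208
f*(-1.3741) = (y-b)^2/(4a) = (-1.3741 - 8)^2/(4*9)
= 87.8738/36 = 2.4409


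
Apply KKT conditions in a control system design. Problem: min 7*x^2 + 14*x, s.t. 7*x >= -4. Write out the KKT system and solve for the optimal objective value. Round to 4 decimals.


Step 1: Try lambda = 0 (constraint inactive).
x_unc = -14/(2*7) = -1.0
Check: 7*-1.0 = -7.0 < -4 -- violated!
Step 2: Constraint must be active: 7*x = -4
x* = -4/7 = -0.5714 (rounded; the exact value -4/7 is used below)
lambda = (2*7*(-4/7) + 14)/7 = 0.8571
Step 3: Compute optimal value.
f(x*) = 7*(-4/7)^2 + 14*(-4/7) = -5.7143


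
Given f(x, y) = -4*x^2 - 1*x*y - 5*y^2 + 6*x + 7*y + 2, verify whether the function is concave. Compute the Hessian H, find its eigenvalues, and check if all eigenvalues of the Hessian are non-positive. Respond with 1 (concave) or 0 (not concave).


The Hessian of f(x,y) = -4*x^2 - 1*x*y - 5*y^2 + 6*x + 7*y + 2 is:
H = [[-8, -1], [-1, -10]]
Trace = -8 - 10 = -18
Determinant = -8*-10 - (-1)^2 = 79
Discriminant = (-18)^2 - 4*79 = 8.0
Eigenvalues: lambda_1 = -10.4142, lambda_2 = -7.5858
The function is concave.

1


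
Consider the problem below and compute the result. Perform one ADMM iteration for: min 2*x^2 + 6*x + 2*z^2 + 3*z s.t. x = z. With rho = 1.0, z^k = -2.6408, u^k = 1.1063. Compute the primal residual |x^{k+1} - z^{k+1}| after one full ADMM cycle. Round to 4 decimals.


ADMM iteration with rho = 1.0, z^k = -2.6408, u^k = 1.1063
Step 1: x-update.
Minimize 2*x^2 + 6*x + (1.0/2)*(x + 2.6408 + 1.1063)^2
FOC: (2*2 + 1.0)*x = -6 + 1.0*(-2.6408 - 1.1063)
x^{k+1} = -1.9494
Step 2: z-update.
Minimize 2*z^2 + 3*z + (1.0/2)*(-1.9494 - z + 1.1063)^2
FOC: (2*2 + 1.0)*z = -3 + 1.0*(-1.9494 + 1.1063)
z^{k+1} = -0.7686
Step 3: u-update.
u^{k+1} = 1.1063 - 1.9494 + 0.7686 = -0.0745
Step 4: Primal residual = |-1.9494 + 0.7686| = 1.1808


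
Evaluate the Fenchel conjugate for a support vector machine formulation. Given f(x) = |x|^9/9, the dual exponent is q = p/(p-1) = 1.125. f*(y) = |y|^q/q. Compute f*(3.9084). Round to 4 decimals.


The conjugate exponent q satisfies 1/p + 1/q = 1.
p = 9, so q = 9/(9 - 1) = 1.125
|y|^q = 3.9084^1.125 = 4.6345
f*(3.9084) = 4.6345 / 1.125 = 4.1195


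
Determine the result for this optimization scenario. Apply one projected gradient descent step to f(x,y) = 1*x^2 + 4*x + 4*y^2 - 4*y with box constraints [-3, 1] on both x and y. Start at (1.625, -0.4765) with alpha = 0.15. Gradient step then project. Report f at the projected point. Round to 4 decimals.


Step 1: Compute gradient at (1.625, -0.4765).
grad_x = 2*1*1.625 + 4 = 7.25
grad_y = 2*4*-0.4765 - 4 = -7.812
Step 2: Gradient step.
x_raw = 1.625 - 0.15*7.25 = 0.5375
y_raw = -0.4765 - 0.15*-7.812 = 0.6953
Step 3: Project onto [-3, 1].
x_proj = clip(0.5375) = 0.5375
y_proj = clip(0.6953) = 0.6953
Step 4: Evaluate f.
f(0.5375, 0.6953) = 1.5915


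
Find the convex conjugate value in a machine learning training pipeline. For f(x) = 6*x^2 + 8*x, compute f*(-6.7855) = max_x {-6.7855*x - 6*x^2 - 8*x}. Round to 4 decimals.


f*(y) = sup_x {y*x - a*x^2 - b*x} = sup_x {(y-b)*x - a*x^2}
FOC: (y - b) - 2a*x = 0 => x* = (y - b)/(2a)
x* = (-6.7855 - 8)/(2*6) = -1.2321
f*(-6.7855) = (y-b)^2/(4a) = (-6.7855 - 8)^2/(4*6)
= 218.611/24 = 9.1088


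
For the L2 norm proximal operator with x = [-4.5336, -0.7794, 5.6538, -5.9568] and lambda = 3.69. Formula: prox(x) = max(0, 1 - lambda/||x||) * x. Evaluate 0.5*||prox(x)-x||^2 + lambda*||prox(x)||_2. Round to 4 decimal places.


Step 1: Compute ||x||.
||x|| = 9.4133
Step 2: Compute scaling factor.
scale = max(0, 1 - 3.69/9.4133) = 0.608
Step 3: prox(x) = [-2.7564, -0.4739, 3.4375, -3.6217]
||prox(x)|| = 5.7233
Step 4: Proximal objective.
0.5*||prox-x||^2 = 6.8081
lambda*||prox|| = 21.119
Total = 27.927


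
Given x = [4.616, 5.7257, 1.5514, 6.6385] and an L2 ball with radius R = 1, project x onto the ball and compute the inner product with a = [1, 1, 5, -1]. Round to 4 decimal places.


Step 1: Compute ||x|| (intermediates to 6 decimals).
||x|| = sqrt(4.616^2 + 5.7257^2 + 1.5514^2 + 6.6385^2) = 10.028341
Step 2: Project.
Since ||x|| > R, scale = R/||x|| = 1/10.028341 = 0.099717, proj(x) = scale * x
proj(x) = [0.460294, 0.57095, 0.154701, 0.661971]
Step 3: Dot product.
a^T * proj(x) = 1*0.460294 + 1*0.57095 + 5*0.154701 - 1*0.661971 = 1.1428


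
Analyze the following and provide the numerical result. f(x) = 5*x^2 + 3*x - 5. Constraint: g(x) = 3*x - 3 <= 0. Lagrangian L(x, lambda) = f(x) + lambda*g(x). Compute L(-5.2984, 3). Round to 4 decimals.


Step 1: Evaluate f(x).
f(-5.2984) = 5*(-5.2984)^2 + 3*(-5.2984) - 5 = 119.47
Step 2: Evaluate g(x).
g(-5.2984) = 3*-5.2984 - 3 = -18.8952
Step 3: Compute Lagrangian.
L = 119.47 + 3*-18.8952 = 62.7844


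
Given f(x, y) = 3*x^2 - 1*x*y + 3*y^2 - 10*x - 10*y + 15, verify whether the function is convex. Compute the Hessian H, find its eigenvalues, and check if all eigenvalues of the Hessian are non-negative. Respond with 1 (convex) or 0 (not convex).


The Hessian of f(x,y) = 3*x^2 - 1*x*y + 3*y^2 - 10*x - 10*y + 15 is:
H = [[6, -1], [-1, 6]]
Trace = 6 + 6 = 12
Determinant = 6*6 - (-1)^2 = 35
Discriminant = (12)^2 - 4*35 = 4.0
Eigenvalues: lambda_1 = 5.0, lambda_2 = 7.0
The function is convex.

1


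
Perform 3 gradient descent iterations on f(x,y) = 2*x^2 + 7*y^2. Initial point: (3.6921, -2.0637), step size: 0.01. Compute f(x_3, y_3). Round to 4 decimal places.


Gradient descent on f(x,y) = 2*x^2 + 7*y^2.
Starting point: (3.6921, -2.0637), alpha = 0.01
Step 1: grad_x = 2*2*3.6921 = 14.7684, grad_y = 2*7*-2.0637 = -28.8918
  x_1 = 3.6921 - 0.01*14.7684 = 3.5444
  y_1 = -2.0637 - 0.01*-28.8918 = -1.7748
Step 2: grad_x = 2*2*3.5444 = 14.1777, grad_y = 2*7*-1.7748 = -24.8469
  x_2 = 3.5444 - 0.01*14.1777 = 3.4026
  y_2 = -1.7748 - 0.01*-24.8469 = -1.5263
Step 3: grad_x = 2*2*3.4026 = 13.6106, grad_y = 2*7*-1.5263 = -21.3684
  x_3 = 3.4026 - 0.01*13.6106 = 3.2665
  y_3 = -1.5263 - 0.01*-21.3684 = -1.3126
f(3.2665, -1.3126) = 2*3.2665^2 + 7*(-1.3126)^2 = 33.4014


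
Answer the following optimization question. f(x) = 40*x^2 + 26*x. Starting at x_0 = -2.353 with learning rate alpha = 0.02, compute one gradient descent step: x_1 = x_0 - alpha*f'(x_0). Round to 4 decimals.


We compute the gradient at x_0 and apply the update.
f'(x) = 80*x + 26
f'(-2.353) = 80*-2.353 + 26 = -162.24
x_1 = -2.353 - 0.02*-162.24 = 0.8918


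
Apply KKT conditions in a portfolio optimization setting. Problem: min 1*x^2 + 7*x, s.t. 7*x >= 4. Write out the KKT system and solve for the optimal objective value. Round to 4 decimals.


Step 1: Try lambda = 0 (constraint inactive).
x_unc = -7/(2*1) = -3.5
Check: 7*-3.5 = -24.5 < 4 -- violated!
Step 2: Constraint must be active: 7*x = 4
x* = 4/7 = 0.5714 (rounded; the exact value 4/7 is used below)
lambda = (2*1*(4/7) + 7)/7 = 1.1633
Step 3: Compute optimal value.
f(x*) = 1*(4/7)^2 + 7*(4/7) = 4.3265


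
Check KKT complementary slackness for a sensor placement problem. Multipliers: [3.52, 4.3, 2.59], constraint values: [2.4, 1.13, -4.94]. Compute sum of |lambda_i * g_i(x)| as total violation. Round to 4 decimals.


KKT complementary slackness check:
lambda_1 * g_1 = 3.52 * 2.4 = 8.448
lambda_2 * g_2 = 4.3 * 1.13 = 4.859
lambda_3 * g_3 = 2.59 * -4.94 = -12.7946
Total violation = 8.448 + 4.859 + 12.7946 = 26.1016


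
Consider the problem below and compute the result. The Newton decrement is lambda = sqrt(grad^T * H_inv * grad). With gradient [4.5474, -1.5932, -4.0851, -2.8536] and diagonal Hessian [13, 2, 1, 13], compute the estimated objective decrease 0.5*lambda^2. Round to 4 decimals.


Step 1: H is diagonal, so H^(-1) * g = [0.3498, -0.7966, -4.0851, -0.2195].
Step 2: g^T H^(-1) g = sum_i g_i^2 / H_ii
  = (4.5474)^2/13 + (-1.5932)^2/2 + (-4.0851)^2/1 + (-2.8536)^2/13
  = 1.5907 + 1.2691 + 16.688 + 0.6264 = 20.1743
Step 3: Objective decrease = 0.5 * g^T H^(-1) g = 10.0871


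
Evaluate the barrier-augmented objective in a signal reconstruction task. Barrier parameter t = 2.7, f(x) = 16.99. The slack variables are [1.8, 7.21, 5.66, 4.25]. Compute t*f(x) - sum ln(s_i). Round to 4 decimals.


Step 1: Compute log-barrier.
ln values: [0.5878, 1.9755, 1.7334, 1.4469]
phi = -(0.5878 + 1.9755 + 1.7334 + 1.4469) = -5.7436
Step 2: Compute augmented objective.
t*f(x) = 2.7*16.99 = 45.873
Total = 45.873 - 5.7436 = 40.1294


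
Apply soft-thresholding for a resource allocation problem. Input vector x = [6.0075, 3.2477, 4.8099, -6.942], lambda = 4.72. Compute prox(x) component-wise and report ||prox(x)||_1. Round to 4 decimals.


Soft-thresholding with lambda = 4.72:
prox(6.0075) = sign(6.0075)*max(|6.0075| - 4.72, 0) = 1.2875
prox(3.2477) = sign(3.2477)*max(|3.2477| - 4.72, 0) = 0.0
prox(4.8099) = sign(4.8099)*max(|4.8099| - 4.72, 0) = 0.0899
prox(-6.942) = sign(-6.942)*max(|-6.942| - 4.72, 0) = -2.222
prox(x) = [1.2875, 0.0, 0.0899, -2.222]
||prox(x)||_1 = 1.2875 + 0.0 + 0.0899 + 2.222 = 3.5994


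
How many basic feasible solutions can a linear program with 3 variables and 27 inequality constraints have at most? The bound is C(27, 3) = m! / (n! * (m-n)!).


Each vertex corresponds to some choice of n active constraints out of m, so the number of vertices is at most C(m, n) = m! / (n!(m-n)!).
m = 27, n = 3
Numerator: 27 * 26 * 25
Denominator: 3! = 6
C(27, 3) = 2925


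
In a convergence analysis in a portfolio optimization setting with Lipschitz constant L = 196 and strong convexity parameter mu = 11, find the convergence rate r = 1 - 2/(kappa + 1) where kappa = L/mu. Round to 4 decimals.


Step 1: Compute the condition number.
kappa = L/mu = 196/11 = 17.8182
Step 2: Compute the convergence rate.
r = 1 - 2/(kappa + 1) = 1 - 2*mu/(L + mu) = (L - mu)/(L + mu) = 185/207 = 0.8937


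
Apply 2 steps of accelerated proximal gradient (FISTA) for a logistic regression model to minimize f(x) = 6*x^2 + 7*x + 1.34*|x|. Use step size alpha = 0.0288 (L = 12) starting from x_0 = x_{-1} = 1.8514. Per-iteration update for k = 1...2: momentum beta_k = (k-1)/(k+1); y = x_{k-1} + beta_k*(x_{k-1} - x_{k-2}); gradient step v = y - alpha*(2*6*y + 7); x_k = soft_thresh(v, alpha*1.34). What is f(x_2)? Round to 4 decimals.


FISTA on f(x) = 6*x^2 + 7*x + 1.34*|x|
L = 12, alpha = 0.0288
Iteration 1: beta = 0.0, y = 1.8514 + 0.0*(1.8514 - 1.8514) = 1.8514
  grad(y) = 29.2168, v = y - alpha*grad = 1.01
  prox(v) = soft_thresh(1.01, 0.0386) = 0.9714
Iteration 2: beta = 0.3333, y = 0.9714 + 0.3333*(0.9714 - 1.8514) = 0.678
  grad(y) = 15.1362, v = y - alpha*grad = 0.2421
  prox(v) = soft_thresh(0.2421, 0.0386) = 0.2035
f(x_2) = 6*0.2035^2 + 7*0.2035 + 1.34*|0.2035| = 1.9457


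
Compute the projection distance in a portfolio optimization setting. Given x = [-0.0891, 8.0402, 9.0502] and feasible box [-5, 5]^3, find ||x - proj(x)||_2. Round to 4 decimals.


Project each component onto [-5, 5].
clip(-0.0891) = -0.0891, clip(8.0402) = 5.0, clip(9.0502) = 5.0
Projection = [-0.0891, 5.0, 5.0]
Squared diffs: [0.0, 9.2428, 16.4041]
Distance = sqrt(25.6469) = 5.0643


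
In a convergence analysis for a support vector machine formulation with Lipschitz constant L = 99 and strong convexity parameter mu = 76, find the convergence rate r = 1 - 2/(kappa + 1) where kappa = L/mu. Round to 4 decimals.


Step 1: Compute the condition number.
kappa = L/mu = 99/76 = 1.3026
Step 2: Compute the convergence rate.
r = 1 - 2/(kappa + 1) = 1 - 2*mu/(L + mu) = (L - mu)/(L + mu) = 23/175 = 0.1314


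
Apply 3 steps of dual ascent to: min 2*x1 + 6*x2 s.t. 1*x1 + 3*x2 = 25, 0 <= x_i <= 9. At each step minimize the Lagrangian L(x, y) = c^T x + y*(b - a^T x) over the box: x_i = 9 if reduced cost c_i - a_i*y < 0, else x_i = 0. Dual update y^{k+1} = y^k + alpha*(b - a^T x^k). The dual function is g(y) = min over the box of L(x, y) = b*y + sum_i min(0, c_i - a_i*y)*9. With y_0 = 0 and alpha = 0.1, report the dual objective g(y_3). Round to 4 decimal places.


Dual ascent for LP: min 2*x1 + 6*x2, 1*x1 + 3*x2 = 25, 0 <= x_i <= 9
Step 1: y^k = 0.0, reduced costs: (2.0, 6.0)
  x^k = (0.0, 0.0), subgradient = b - a^T x = 25.0
  y^{k+1} = 0.0 + 0.1*25.0 = 2.5
Step 2: y^k = 2.5, reduced costs: (-0.5, -1.5)
  x^k = (9.0, 9.0), subgradient = b - a^T x = -11.0
  y^{k+1} = 2.5 + 0.1*-11.0 = 1.4
Step 3: y^k = 1.4, reduced costs: (0.6, 1.8)
  x^k = (0.0, 0.0), subgradient = b - a^T x = 25.0
  y^{k+1} = 1.4 + 0.1*25.0 = 3.9
Dual objective at y_3 = 3.9: reduced costs (-1.9, -5.7), box minimizer x = (9.0, 9.0)
g(y_3) = b*y + (c1 - a1*y)*x1 + (c2 - a2*y)*x2 = 25*3.9 + (-1.9)*9.0 + (-5.7)*9.0 = 97.5 - 17.1 - 51.3 = 29.1


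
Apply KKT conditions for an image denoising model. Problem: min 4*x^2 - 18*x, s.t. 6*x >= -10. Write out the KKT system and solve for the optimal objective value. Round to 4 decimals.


Step 1: Try lambda = 0 (constraint inactive).
Stationarity: 2*4*x - 18 = 0
x* = 18/(2*4) = 2.25
Check constraint: 6*2.25 = 13.5 >= -10 -- satisfied.
Step 2: Compute optimal value.
f(x*) = 4*2.25^2 - 18*2.25 = -20.25


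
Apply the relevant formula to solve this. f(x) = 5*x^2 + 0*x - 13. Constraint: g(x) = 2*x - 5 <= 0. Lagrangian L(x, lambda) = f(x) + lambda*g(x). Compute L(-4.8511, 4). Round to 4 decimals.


Step 1: Evaluate f(x).
f(-4.8511) = 5*(-4.8511)^2 + 0*(-4.8511) - 13 = 104.6659
Step 2: Evaluate g(x).
g(-4.8511) = 2*-4.8511 - 5 = -14.7022
Step 3: Compute Lagrangian.
L = 104.6659 + 4*-14.7022 = 45.8571


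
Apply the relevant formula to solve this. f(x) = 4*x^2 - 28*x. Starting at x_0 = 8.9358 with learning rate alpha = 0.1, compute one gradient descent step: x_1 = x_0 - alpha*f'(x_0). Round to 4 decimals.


We compute the gradient at x_0 and apply the update.
f'(x) = 8*x - 28
f'(8.9358) = 8*8.9358 - 28 = 43.4864
x_1 = 8.9358 - 0.1*43.4864 = 4.5872


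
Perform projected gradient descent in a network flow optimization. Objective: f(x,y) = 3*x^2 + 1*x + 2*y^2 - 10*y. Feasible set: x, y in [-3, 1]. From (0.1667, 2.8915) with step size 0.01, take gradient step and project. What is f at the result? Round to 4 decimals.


Step 1: Compute gradient at (0.1667, 2.8915).
grad_x = 2*3*0.1667 + 1 = 2.0002
grad_y = 2*2*2.8915 - 10 = 1.566
Step 2: Gradient step.
x_raw = 0.1667 - 0.01*2.0002 = 0.1467
y_raw = 2.8915 - 0.01*1.566 = 2.8758
Step 3: Project onto [-3, 1].
x_proj = clip(0.1467) = 0.1467
y_proj = clip(2.8758) = 1.0
Step 4: Evaluate f.
f(0.1467, 1.0) = -7.7887


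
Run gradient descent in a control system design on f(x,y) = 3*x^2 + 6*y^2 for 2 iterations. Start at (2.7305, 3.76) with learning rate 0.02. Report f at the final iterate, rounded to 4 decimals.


Gradient descent on f(x,y) = 3*x^2 + 6*y^2.
Starting point: (2.7305, 3.76), alpha = 0.02
Step 1: grad_x = 2*3*2.7305 = 16.383, grad_y = 2*6*3.76 = 45.12
  x_1 = 2.7305 - 0.02*16.383 = 2.4028
  y_1 = 3.76 - 0.02*45.12 = 2.8576
Step 2: grad_x = 2*3*2.4028 = 14.417, grad_y = 2*6*2.8576 = 34.2912
  x_2 = 2.4028 - 0.02*14.417 = 2.1145
  y_2 = 2.8576 - 0.02*34.2912 = 2.1718
f(2.1145, 2.1718) = 3*2.1145^2 + 6*2.1718^2 = 41.713


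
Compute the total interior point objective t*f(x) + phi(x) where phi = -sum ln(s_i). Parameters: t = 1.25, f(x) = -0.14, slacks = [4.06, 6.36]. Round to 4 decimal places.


Step 1: Compute log-barrier.
ln values: [1.4012, 1.85]
phi = -(1.4012 + 1.85) = -3.2512
Step 2: Compute augmented objective.
t*f(x) = 1.25*-0.14 = -0.175
Total = -0.175 - 3.2512 = -3.4262


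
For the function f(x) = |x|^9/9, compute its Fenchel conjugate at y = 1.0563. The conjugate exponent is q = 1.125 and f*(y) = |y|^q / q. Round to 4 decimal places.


The conjugate exponent q satisfies 1/p + 1/q = 1.
p = 9, so q = 9/(9 - 1) = 1.125
|y|^q = 1.0563^1.125 = 1.0636
f*(1.0563) = 1.0636 / 1.125 = 0.9454


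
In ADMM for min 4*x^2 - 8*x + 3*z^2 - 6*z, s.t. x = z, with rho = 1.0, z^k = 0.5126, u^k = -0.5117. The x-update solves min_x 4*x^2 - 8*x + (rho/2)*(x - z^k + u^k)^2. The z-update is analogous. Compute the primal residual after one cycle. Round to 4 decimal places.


ADMM iteration with rho = 1.0, z^k = 0.5126, u^k = -0.5117
Step 1: x-update.
Minimize 4*x^2 - 8*x + (1.0/2)*(x - 0.5126 - 0.5117)^2
FOC: (2*4 + 1.0)*x = 8 + 1.0*(0.5126 + 0.5117)
x^{k+1} = 1.0027
Step 2: z-update.
Minimize 3*z^2 - 6*z + (1.0/2)*(1.0027 - z - 0.5117)^2
FOC: (2*3 + 1.0)*z = 6 + 1.0*(1.0027 - 0.5117)
z^{k+1} = 0.9273
Step 3: u-update.
u^{k+1} = -0.5117 + 1.0027 - 0.9273 = -0.4363
Step 4: Primal residual = |1.0027 - 0.9273| = 0.0754


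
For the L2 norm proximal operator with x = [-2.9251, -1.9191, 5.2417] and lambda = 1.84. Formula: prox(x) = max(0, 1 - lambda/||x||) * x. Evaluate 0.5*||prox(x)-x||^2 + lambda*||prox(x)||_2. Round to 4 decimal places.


Step 1: Compute ||x||.
||x|| = 6.3019
Step 2: Compute scaling factor.
scale = max(0, 1 - 1.84/6.3019) = 0.708
Step 3: prox(x) = [-2.071, -1.3588, 3.7113]
||prox(x)|| = 4.4619
Step 4: Proximal objective.
0.5*||prox-x||^2 = 1.6928
lambda*||prox|| = 8.2099
Total = 9.9028


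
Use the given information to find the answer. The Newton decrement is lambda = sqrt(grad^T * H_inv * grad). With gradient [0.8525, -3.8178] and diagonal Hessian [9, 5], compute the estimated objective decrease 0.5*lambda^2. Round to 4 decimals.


Step 1: H is diagonal, so H^(-1) * g = [0.0947, -0.7636].
Step 2: g^T H^(-1) g = sum_i g_i^2 / H_ii
  = (0.8525)^2/9 + (-3.8178)^2/5
  = 0.0808 + 2.9151 = 2.9959
Step 3: Objective decrease = 0.5 * g^T H^(-1) g = 1.4979


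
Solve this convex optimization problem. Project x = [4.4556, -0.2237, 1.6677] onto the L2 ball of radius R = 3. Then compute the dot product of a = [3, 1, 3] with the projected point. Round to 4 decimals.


Step 1: Compute ||x|| (intermediates to 6 decimals).
||x|| = sqrt(4.4556^2 + (-0.2237)^2 + 1.6677^2) = 4.762734
Step 2: Project.
Since ||x|| > R, scale = R/||x|| = 3/4.762734 = 0.62989, proj(x) = scale * x
proj(x) = [2.806538, -0.140906, 1.050468]
Step 3: Dot product.
a^T * proj(x) = 3*2.806538 + 1*(-0.140906) + 3*1.050468 = 11.4301


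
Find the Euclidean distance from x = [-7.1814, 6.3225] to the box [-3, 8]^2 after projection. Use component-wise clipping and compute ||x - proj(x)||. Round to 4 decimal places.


Project each component onto [-3, 8].
clip(-7.1814) = -3.0, clip(6.3225) = 6.3225
Projection = [-3.0, 6.3225]
Squared diffs: [17.4841, 0.0]
Distance = sqrt(17.4841) = 4.1814


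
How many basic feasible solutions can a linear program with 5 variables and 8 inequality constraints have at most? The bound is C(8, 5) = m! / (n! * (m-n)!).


Each vertex corresponds to some choice of n active constraints out of m, so the number of vertices is at most C(m, n) = m! / (n!(m-n)!).
m = 8, n = 5
Numerator: 8 * 7 * 6 * 5 * 4
Denominator: 5! = 120
C(8, 5) = 56


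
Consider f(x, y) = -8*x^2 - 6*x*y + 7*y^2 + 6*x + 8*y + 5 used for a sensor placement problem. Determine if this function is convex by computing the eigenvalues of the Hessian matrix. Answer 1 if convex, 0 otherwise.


The Hessian of f(x,y) = -8*x^2 - 6*x*y + 7*y^2 + 6*x + 8*y + 5 is:
H = [[-16, -6], [-6, 14]]
Trace = -16 + 14 = -2
Determinant = -16*14 - (-6)^2 = -260
Discriminant = (-2)^2 - 4*-260 = 1044.0
Eigenvalues: lambda_1 = -17.1555, lambda_2 = 15.1555
The function is not convex.

0


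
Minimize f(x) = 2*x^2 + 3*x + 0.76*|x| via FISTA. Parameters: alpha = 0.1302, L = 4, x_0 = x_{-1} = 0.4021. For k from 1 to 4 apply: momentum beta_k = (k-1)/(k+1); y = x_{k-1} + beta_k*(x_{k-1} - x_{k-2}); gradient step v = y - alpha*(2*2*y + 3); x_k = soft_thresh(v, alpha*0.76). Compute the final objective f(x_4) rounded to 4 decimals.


FISTA on f(x) = 2*x^2 + 3*x + 0.76*|x|
L = 4, alpha = 0.1302
Iteration 1: beta = 0.0, y = 0.4021 + 0.0*(0.4021 - 0.4021) = 0.4021
  grad(y) = 4.6084, v = y - alpha*grad = -0.1979
  prox(v) = soft_thresh(-0.1979, 0.099) = -0.099
Iteration 2: beta = 0.3333, y = -0.099 + 0.3333*(-0.099 - 0.4021) = -0.266
  grad(y) = 1.9361, v = y - alpha*grad = -0.5181
  prox(v) = soft_thresh(-0.5181, 0.099) = -0.4191
Iteration 3: beta = 0.5, y = -0.4191 + 0.5*(-0.4191 + 0.099) = -0.5792
  grad(y) = 0.6833, v = y - alpha*grad = -0.6681
  prox(v) = soft_thresh(-0.6681, 0.099) = -0.5692
Iteration 4: beta = 0.6, y = -0.5692 + 0.6*(-0.5692 + 0.4191) = -0.6592
  grad(y) = 0.363, v = y - alpha*grad = -0.7065
  prox(v) = soft_thresh(-0.7065, 0.099) = -0.6076
f(x_4) = 2*(-0.6076)^2 + 3*(-0.6076) + 0.76*|-0.6076| = -0.6227


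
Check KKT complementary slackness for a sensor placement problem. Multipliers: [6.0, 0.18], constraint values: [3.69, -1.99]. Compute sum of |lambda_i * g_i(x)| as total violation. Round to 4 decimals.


KKT complementary slackness check:
lambda_1 * g_1 = 6.0 * 3.69 = 22.14
lambda_2 * g_2 = 0.18 * -1.99 = -0.3582
Total violation = 22.14 + 0.3582 = 22.4982


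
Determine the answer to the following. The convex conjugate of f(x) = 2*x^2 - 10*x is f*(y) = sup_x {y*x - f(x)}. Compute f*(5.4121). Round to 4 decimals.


f*(y) = sup_x {y*x - a*x^2 - b*x} = sup_x {(y-b)*x - a*x^2}
FOC: (y - b) - 2a*x = 0 => x* = (y - b)/(2a)
x* = (5.4121 + 10)/(2*2) = 3.853
f*(5.4121) = (y-b)^2/(4a) = (5.4121 + 10)^2/(4*2)
= 237.5328/8 = 29.6916


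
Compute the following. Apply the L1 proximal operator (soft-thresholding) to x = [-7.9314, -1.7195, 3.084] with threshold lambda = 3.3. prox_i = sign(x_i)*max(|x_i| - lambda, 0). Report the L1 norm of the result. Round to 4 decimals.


Soft-thresholding with lambda = 3.3:
prox(-7.9314) = sign(-7.9314)*max(|-7.9314| - 3.3, 0) = -4.6314
prox(-1.7195) = sign(-1.7195)*max(|-1.7195| - 3.3, 0) = 0.0
prox(3.084) = sign(3.084)*max(|3.084| - 3.3, 0) = 0.0
prox(x) = [-4.6314, 0.0, 0.0]
||prox(x)||_1 = 4.6314 + 0.0 + 0.0 = 4.6314


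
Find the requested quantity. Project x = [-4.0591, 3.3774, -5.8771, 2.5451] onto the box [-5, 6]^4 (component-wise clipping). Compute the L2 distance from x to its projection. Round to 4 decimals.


Project each component onto [-5, 6].
clip(-4.0591) = -4.0591, clip(3.3774) = 3.3774, clip(-5.8771) = -5.0, clip(2.5451) = 2.5451
Projection = [-4.0591, 3.3774, -5.0, 2.5451]
Squared diffs: [0.0, 0.0, 0.7693, 0.0]
Distance = sqrt(0.7693) = 0.8771


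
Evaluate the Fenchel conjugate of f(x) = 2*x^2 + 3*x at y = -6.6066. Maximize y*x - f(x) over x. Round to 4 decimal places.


f*(y) = sup_x {y*x - a*x^2 - b*x} = sup_x {(y-b)*x - a*x^2}
FOC: (y - b) - 2a*x = 0 => x* = (y - b)/(2a)
x* = (-6.6066 - 3)/(2*2) = -2.4017
f*(-6.6066) = (y-b)^2/(4a) = (-6.6066 - 3)^2/(4*2)
= 92.2868/8 = 11.5358


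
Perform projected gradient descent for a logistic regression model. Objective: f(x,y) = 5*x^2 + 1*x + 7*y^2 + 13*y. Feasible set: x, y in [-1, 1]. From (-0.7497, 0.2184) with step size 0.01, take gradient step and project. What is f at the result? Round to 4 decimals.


Step 1: Compute gradient at (-0.7497, 0.2184).
grad_x = 2*5*-0.7497 + 1 = -6.497
grad_y = 2*7*0.2184 + 13 = 16.0576
Step 2: Gradient step.
x_raw = -0.7497 - 0.01*-6.497 = -0.6847
y_raw = 0.2184 - 0.01*16.0576 = 0.0578
Step 3: Project onto [-1, 1].
x_proj = clip(-0.6847) = -0.6847
y_proj = clip(0.0578) = 0.0578
Step 4: Evaluate f.
f(-0.6847, 0.0578) = 2.4347


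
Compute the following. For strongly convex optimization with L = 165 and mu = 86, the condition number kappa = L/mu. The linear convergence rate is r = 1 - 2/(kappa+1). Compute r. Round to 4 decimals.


Step 1: Compute the condition number.
kappa = L/mu = 165/86 = 1.9186
Step 2: Compute the convergence rate.
r = 1 - 2/(kappa + 1) = 1 - 2*mu/(L + mu) = (L - mu)/(L + mu) = 79/251 = 0.3147


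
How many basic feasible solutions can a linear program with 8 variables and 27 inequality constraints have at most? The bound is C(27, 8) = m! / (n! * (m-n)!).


Each vertex corresponds to some choice of n active constraints out of m, so the number of vertices is at most C(m, n) = m! / (n!(m-n)!).
m = 27, n = 8
Numerator: 27 * 26 * 25 * 24 * 23 * 22 * 21 * 20
Denominator: 8! = 40320
C(27, 8) = 2220075


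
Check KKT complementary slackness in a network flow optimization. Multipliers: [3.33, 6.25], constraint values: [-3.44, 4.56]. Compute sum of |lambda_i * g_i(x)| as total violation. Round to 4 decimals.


KKT complementary slackness check:
lambda_1 * g_1 = 3.33 * -3.44 = -11.4552
lambda_2 * g_2 = 6.25 * 4.56 = 28.5
Total violation = 11.4552 + 28.5 = 39.9552


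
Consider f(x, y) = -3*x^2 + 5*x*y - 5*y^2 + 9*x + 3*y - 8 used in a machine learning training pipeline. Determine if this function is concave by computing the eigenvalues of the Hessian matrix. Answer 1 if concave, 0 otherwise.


The Hessian of f(x,y) = -3*x^2 + 5*x*y - 5*y^2 + 9*x + 3*y - 8 is:
H = [[-6, 5], [5, -10]]
Trace = -6 - 10 = -16
Determinant = -6*-10 - (5)^2 = 35
Discriminant = (-16)^2 - 4*35 = 116.0
Eigenvalues: lambda_1 = -13.3852, lambda_2 = -2.6148
The function is concave.

1


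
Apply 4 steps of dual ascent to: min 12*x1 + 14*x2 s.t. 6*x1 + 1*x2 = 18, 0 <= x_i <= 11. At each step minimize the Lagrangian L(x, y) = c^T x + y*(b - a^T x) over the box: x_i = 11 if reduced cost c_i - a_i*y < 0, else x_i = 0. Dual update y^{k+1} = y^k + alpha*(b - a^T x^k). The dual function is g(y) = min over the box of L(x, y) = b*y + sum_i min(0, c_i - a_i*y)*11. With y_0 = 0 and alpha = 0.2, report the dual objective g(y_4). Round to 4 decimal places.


Dual ascent for LP: min 12*x1 + 14*x2, 6*x1 + 1*x2 = 18, 0 <= x_i <= 11
Step 1: y^k = 0.0, reduced costs: (12.0, 14.0)
  x^k = (0.0, 0.0), subgradient = b - a^T x = 18.0
  y^{k+1} = 0.0 + 0.2*18.0 = 3.6
Step 2: y^k = 3.6, reduced costs: (-9.6, 10.4)
  x^k = (11.0, 0.0), subgradient = b - a^T x = -48.0
  y^{k+1} = 3.6 + 0.2*-48.0 = -6.0
Step 3: y^k = -6.0, reduced costs: (48.0, 20.0)
  x^k = (0.0, 0.0), subgradient = b - a^T x = 18.0
  y^{k+1} = -6.0 + 0.2*18.0 = -2.4
Step 4: y^k = -2.4, reduced costs: (26.4, 16.4)
  x^k = (0.0, 0.0), subgradient = b - a^T x = 18.0
  y^{k+1} = -2.4 + 0.2*18.0 = 1.2
Dual objective at y_4 = 1.2: reduced costs (4.8, 12.8), box minimizer x = (0.0, 0.0)
g(y_4) = b*y + (c1 - a1*y)*x1 + (c2 - a2*y)*x2 = 18*1.2 + 4.8*0.0 + 12.8*0.0 = 21.6 + 0.0 + 0.0 = 21.6


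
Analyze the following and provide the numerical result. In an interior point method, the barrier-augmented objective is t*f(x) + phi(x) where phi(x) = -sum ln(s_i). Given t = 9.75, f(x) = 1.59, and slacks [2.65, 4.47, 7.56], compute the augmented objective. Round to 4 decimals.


Step 1: Compute log-barrier.
ln values: [0.9746, 1.4974, 2.0229]
phi = -(0.9746 + 1.4974 + 2.0229) = -4.4948
Step 2: Compute augmented objective.
t*f(x) = 9.75*1.59 = 15.5025
Total = 15.5025 - 4.4948 = 11.0077


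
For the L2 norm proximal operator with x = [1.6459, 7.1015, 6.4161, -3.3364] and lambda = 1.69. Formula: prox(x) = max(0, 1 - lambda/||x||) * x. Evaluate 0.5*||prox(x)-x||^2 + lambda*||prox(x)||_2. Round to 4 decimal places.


Step 1: Compute ||x||.
||x|| = 10.2683
Step 2: Compute scaling factor.
scale = max(0, 1 - 1.69/10.2683) = 0.8354
Step 3: prox(x) = [1.375, 5.9327, 5.3601, -2.7873]
||prox(x)|| = 8.5783
Step 4: Proximal objective.
0.5*||prox-x||^2 = 1.4281
lambda*||prox|| = 14.4973
Total = 15.9254


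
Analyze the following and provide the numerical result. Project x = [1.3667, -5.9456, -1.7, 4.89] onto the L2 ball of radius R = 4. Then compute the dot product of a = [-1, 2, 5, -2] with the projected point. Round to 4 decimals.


Step 1: Compute ||x|| (intermediates to 6 decimals).
||x|| = sqrt(1.3667^2 + (-5.9456)^2 + (-1.7)^2 + 4.89^2) = 8.001258
Step 2: Project.
Since ||x|| > R, scale = R/||x|| = 4/8.001258 = 0.499921, proj(x) = scale * x
proj(x) = [0.683242, -2.97233, -0.849866, 2.444614]
Step 3: Dot product.
a^T * proj(x) = -1*0.683242 + 2*(-2.97233) + 5*(-0.849866) - 2*2.444614 = -15.7665


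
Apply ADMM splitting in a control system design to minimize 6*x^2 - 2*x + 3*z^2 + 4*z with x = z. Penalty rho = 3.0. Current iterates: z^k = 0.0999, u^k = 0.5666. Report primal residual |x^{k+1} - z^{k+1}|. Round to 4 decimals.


ADMM iteration with rho = 3.0, z^k = 0.0999, u^k = 0.5666
Step 1: x-update.
Minimize 6*x^2 - 2*x + (3.0/2)*(x - 0.0999 + 0.5666)^2
FOC: (2*6 + 3.0)*x = 2 + 3.0*(0.0999 - 0.5666)
x^{k+1} = 0.04
Step 2: z-update.
Minimize 3*z^2 + 4*z + (3.0/2)*(0.04 - z + 0.5666)^2
FOC: (2*3 + 3.0)*z = -4 + 3.0*(0.04 + 0.5666)
z^{k+1} = -0.2422
Step 3: u-update.
u^{k+1} = 0.5666 + 0.04 + 0.2422 = 0.8488
Step 4: Primal residual = |0.04 + 0.2422| = 0.2822


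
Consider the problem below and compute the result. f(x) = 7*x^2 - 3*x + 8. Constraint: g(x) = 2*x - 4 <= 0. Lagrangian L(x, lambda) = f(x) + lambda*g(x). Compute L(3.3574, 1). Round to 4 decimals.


Step 1: Evaluate f(x).
f(3.3574) = 7*3.3574^2 - 3*3.3574 + 8 = 76.8327
Step 2: Evaluate g(x).
g(3.3574) = 2*3.3574 - 4 = 2.7148
Step 3: Compute Lagrangian.
L = 76.8327 + 1*2.7148 = 79.5475


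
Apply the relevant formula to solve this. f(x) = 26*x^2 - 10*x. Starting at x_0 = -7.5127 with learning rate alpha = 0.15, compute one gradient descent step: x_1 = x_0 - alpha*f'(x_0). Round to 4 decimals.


We compute the gradient at x_0 and apply the update.
f'(x) = 52*x - 10
f'(-7.5127) = 52*-7.5127 - 10 = -400.6604
x_1 = -7.5127 - 0.15*-400.6604 = 52.5864


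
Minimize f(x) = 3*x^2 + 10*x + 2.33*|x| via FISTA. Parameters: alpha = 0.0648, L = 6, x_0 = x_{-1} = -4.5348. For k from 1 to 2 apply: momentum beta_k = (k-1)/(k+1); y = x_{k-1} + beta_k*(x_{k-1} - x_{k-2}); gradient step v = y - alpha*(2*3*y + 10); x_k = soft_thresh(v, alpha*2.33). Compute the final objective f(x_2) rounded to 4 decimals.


FISTA on f(x) = 3*x^2 + 10*x + 2.33*|x|
L = 6, alpha = 0.0648
Iteration 1: beta = 0.0, y = -4.5348 + 0.0*(-4.5348 + 4.5348) = -4.5348
  grad(y) = -17.2088, v = y - alpha*grad = -3.4197
  prox(v) = soft_thresh(-3.4197, 0.151) = -3.2687
Iteration 2: beta = 0.3333, y = -3.2687 + 0.3333*(-3.2687 + 4.5348) = -2.8466
  grad(y) = -7.0799, v = y - alpha*grad = -2.3879
  prox(v) = soft_thresh(-2.3879, 0.151) = -2.2369
f(x_2) = 3*(-2.2369)^2 + 10*(-2.2369) + 2.33*|-2.2369| = -2.1459


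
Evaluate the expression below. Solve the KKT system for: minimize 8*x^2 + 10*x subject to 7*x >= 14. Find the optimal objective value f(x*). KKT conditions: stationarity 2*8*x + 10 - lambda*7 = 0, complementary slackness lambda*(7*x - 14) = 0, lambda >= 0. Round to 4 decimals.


Step 1: Try lambda = 0 (constraint inactive).
x_unc = -10/(2*8) = -0.625
Check: 7*-0.625 = -4.375 < 14 -- violated!
Step 2: Constraint must be active: 7*x = 14
x* = 14/7 = 2.0
lambda = (2*8*2.0 + 10)/7 = 6.0
Step 3: Compute optimal value.
f(x*) = 8*2.0^2 + 10*2.0 = 52.0


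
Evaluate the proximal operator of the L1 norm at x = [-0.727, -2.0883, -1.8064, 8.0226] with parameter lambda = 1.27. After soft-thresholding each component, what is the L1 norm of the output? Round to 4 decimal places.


Soft-thresholding with lambda = 1.27:
prox(-0.727) = sign(-0.727)*max(|-0.727| - 1.27, 0) = 0.0
prox(-2.0883) = sign(-2.0883)*max(|-2.0883| - 1.27, 0) = -0.8183
prox(-1.8064) = sign(-1.8064)*max(|-1.8064| - 1.27, 0) = -0.5364
prox(8.0226) = sign(8.0226)*max(|8.0226| - 1.27, 0) = 6.7526
prox(x) = [0.0, -0.8183, -0.5364, 6.7526]
||prox(x)||_1 = 0.0 + 0.8183 + 0.5364 + 6.7526 = 8.1073


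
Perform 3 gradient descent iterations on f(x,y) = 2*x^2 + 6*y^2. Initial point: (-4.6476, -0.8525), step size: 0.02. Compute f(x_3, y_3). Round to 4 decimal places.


Gradient descent on f(x,y) = 2*x^2 + 6*y^2.
Starting point: (-4.6476, -0.8525), alpha = 0.02
Step 1: grad_x = 2*2*-4.6476 = -18.5904, grad_y = 2*6*-0.8525 = -10.23
  x_1 = -4.6476 - 0.02*-18.5904 = -4.2758
  y_1 = -0.8525 - 0.02*-10.23 = -0.6479
Step 2: grad_x = 2*2*-4.2758 = -17.1032, grad_y = 2*6*-0.6479 = -7.7748
  x_2 = -4.2758 - 0.02*-17.1032 = -3.9337
  y_2 = -0.6479 - 0.02*-7.7748 = -0.4924
Step 3: grad_x = 2*2*-3.9337 = -15.7349, grad_y = 2*6*-0.4924 = -5.9088
  x_3 = -3.9337 - 0.02*-15.7349 = -3.619
  y_3 = -0.4924 - 0.02*-5.9088 = -0.3742
f(-3.619, -0.3742) = 2*(-3.619)^2 + 6*(-0.3742)^2 = 27.035


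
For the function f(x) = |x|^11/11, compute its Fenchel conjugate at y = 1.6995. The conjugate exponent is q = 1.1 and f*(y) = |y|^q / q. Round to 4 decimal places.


The conjugate exponent q satisfies 1/p + 1/q = 1.
p = 11, so q = 11/(11 - 1) = 1.1
|y|^q = 1.6995^1.1 = 1.7921
f*(1.6995) = 1.7921 / 1.1 = 1.6291


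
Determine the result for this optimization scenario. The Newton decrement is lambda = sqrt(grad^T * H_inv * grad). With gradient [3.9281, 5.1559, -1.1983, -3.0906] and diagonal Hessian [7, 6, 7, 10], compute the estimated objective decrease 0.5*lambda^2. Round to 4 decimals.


Step 1: H is diagonal, so H^(-1) * g = [0.5612, 0.8593, -0.1712, -0.3091].
Step 2: g^T H^(-1) g = sum_i g_i^2 / H_ii
  = (3.9281)^2/7 + (5.1559)^2/6 + (-1.1983)^2/7 + (-3.0906)^2/10
  = 2.2043 + 4.4306 + 0.2051 + 0.9552 = 7.7951
Step 3: Objective decrease = 0.5 * g^T H^(-1) g = 3.8976


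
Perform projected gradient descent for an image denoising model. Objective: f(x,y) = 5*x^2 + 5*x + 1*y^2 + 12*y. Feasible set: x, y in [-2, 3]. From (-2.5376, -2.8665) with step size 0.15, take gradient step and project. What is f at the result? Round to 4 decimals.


Step 1: Compute gradient at (-2.5376, -2.8665).
grad_x = 2*5*-2.5376 + 5 = -20.376
grad_y = 2*1*-2.8665 + 12 = 6.267
Step 2: Gradient step.
x_raw = -2.5376 - 0.15*-20.376 = 0.5188
y_raw = -2.8665 - 0.15*6.267 = -3.8066
Step 3: Project onto [-2, 3].
x_proj = clip(0.5188) = 0.5188
y_proj = clip(-3.8066) = -2.0
Step 4: Evaluate f.
f(0.5188, -2.0) = -16.0602


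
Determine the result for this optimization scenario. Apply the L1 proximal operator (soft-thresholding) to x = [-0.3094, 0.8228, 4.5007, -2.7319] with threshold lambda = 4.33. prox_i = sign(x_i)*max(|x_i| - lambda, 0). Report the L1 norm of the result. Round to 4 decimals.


Soft-thresholding with lambda = 4.33:
prox(-0.3094) = sign(-0.3094)*max(|-0.3094| - 4.33, 0) = 0.0
prox(0.8228) = sign(0.8228)*max(|0.8228| - 4.33, 0) = 0.0
prox(4.5007) = sign(4.5007)*max(|4.5007| - 4.33, 0) = 0.1707
prox(-2.7319) = sign(-2.7319)*max(|-2.7319| - 4.33, 0) = 0.0
prox(x) = [0.0, 0.0, 0.1707, 0.0]
||prox(x)||_1 = 0.0 + 0.0 + 0.1707 + 0.0 = 0.1707


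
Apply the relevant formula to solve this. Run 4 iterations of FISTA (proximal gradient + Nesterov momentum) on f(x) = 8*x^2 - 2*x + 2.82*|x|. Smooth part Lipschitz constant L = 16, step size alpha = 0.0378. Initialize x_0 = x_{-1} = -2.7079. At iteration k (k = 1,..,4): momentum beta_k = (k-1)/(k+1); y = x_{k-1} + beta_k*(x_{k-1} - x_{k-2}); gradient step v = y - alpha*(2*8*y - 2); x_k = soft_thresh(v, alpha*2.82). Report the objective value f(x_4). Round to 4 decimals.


FISTA on f(x) = 8*x^2 - 2*x + 2.82*|x|
L = 16, alpha = 0.0378
Iteration 1: beta = 0.0, y = -2.7079 + 0.0*(-2.7079 + 2.7079) = -2.7079
  grad(y) = -45.3264, v = y - alpha*grad = -0.9946
  prox(v) = soft_thresh(-0.9946, 0.1066) = -0.888
Iteration 2: beta = 0.3333, y = -0.888 + 0.3333*(-0.888 + 2.7079) = -0.2813
  grad(y) = -6.5011, v = y - alpha*grad = -0.0356
  prox(v) = soft_thresh(-0.0356, 0.1066) = 0.0
Iteration 3: beta = 0.5, y = 0.0 + 0.5*(0.0 + 0.888) = 0.444
  grad(y) = 5.1037, v = y - alpha*grad = 0.2511
  prox(v) = soft_thresh(0.2511, 0.1066) = 0.1445
Iteration 4: beta = 0.6, y = 0.1445 + 0.6*(0.1445 - 0.0) = 0.2311
  grad(y) = 1.6983, v = y - alpha*grad = 0.1669
  prox(v) = soft_thresh(0.1669, 0.1066) = 0.0604
f(x_4) = 8*0.0604^2 - 2*0.0604 + 2.82*|0.0604| = 0.0786


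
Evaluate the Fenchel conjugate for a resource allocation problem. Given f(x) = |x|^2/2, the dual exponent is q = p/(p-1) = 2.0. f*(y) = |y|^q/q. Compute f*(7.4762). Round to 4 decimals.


The conjugate exponent q satisfies 1/p + 1/q = 1.
p = 2, so q = 2/(2 - 1) = 2.0
|y|^q = 7.4762^2.0 = 55.8936
f*(7.4762) = 55.8936 / 2.0 = 27.9468


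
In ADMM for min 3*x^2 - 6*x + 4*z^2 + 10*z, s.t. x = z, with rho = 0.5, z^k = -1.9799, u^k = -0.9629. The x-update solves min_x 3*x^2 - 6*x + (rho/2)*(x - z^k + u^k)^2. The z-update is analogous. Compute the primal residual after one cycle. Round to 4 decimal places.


ADMM iteration with rho = 0.5, z^k = -1.9799, u^k = -0.9629
Step 1: x-update.
Minimize 3*x^2 - 6*x + (0.5/2)*(x + 1.9799 - 0.9629)^2
FOC: (2*3 + 0.5)*x = 6 + 0.5*(-1.9799 + 0.9629)
x^{k+1} = 0.8448
Step 2: z-update.
Minimize 4*z^2 + 10*z + (0.5/2)*(0.8448 - z - 0.9629)^2
FOC: (2*4 + 0.5)*z = -10 + 0.5*(0.8448 - 0.9629)
z^{k+1} = -1.1834
Step 3: u-update.
u^{k+1} = -0.9629 + 0.8448 + 1.1834 = 1.0654
Step 4: Primal residual = |0.8448 + 1.1834| = 2.0283


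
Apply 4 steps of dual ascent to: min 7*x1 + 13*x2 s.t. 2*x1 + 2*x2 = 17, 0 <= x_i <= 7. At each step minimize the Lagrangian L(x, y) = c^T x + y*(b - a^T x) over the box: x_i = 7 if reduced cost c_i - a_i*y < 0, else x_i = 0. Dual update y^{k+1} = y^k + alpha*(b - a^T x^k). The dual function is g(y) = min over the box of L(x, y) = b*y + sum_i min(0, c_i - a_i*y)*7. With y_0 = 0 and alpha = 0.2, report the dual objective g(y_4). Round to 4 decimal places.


Dual ascent for LP: min 7*x1 + 13*x2, 2*x1 + 2*x2 = 17, 0 <= x_i <= 7
Step 1: y^k = 0.0, reduced costs: (7.0, 13.0)
  x^k = (0.0, 0.0), subgradient = b - a^T x = 17.0
  y^{k+1} = 0.0 + 0.2*17.0 = 3.4
Step 2: y^k = 3.4, reduced costs: (0.2, 6.2)
  x^k = (0.0, 0.0), subgradient = b - a^T x = 17.0
  y^{k+1} = 3.4 + 0.2*17.0 = 6.8
Step 3: y^k = 6.8, reduced costs: (-6.6, -0.6)
  x^k = (7.0, 7.0), subgradient = b - a^T x = -11.0
  y^{k+1} = 6.8 + 0.2*-11.0 = 4.6
Step 4: y^k = 4.6, reduced costs: (-2.2, 3.8)
  x^k = (7.0, 0.0), subgradient = b - a^T x = 3.0
  y^{k+1} = 4.6 + 0.2*3.0 = 5.2
Dual objective at y_4 = 5.2: reduced costs (-3.4, 2.6), box minimizer x = (7.0, 0.0)
g(y_4) = b*y + (c1 - a1*y)*x1 + (c2 - a2*y)*x2 = 17*5.2 + (-3.4)*7.0 + 2.6*0.0 = 88.4 - 23.8 + 0.0 = 64.6


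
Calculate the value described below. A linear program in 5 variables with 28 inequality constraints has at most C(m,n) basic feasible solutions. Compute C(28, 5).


Each vertex corresponds to some choice of n active constraints out of m, so the number of vertices is at most C(m, n) = m! / (n!(m-n)!).
m = 28, n = 5
Numerator: 28 * 27 * 26 * 25 * 24
Denominator: 5! = 120
C(28, 5) = 98280


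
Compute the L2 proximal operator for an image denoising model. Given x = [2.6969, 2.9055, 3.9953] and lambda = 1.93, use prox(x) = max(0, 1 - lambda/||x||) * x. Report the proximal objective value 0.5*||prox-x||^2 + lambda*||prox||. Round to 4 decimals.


Step 1: Compute ||x||.
||x|| = 5.6283
Step 2: Compute scaling factor.
scale = max(0, 1 - 1.93/5.6283) = 0.6571
Step 3: prox(x) = [1.7721, 1.9092, 2.6253]
||prox(x)|| = 3.6983
Step 4: Proximal objective.
0.5*||prox-x||^2 = 1.8625
lambda*||prox|| = 7.1377
Total = 9.0001


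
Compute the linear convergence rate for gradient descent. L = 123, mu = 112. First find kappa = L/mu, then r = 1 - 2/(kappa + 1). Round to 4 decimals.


Step 1: Compute the condition number.
kappa = L/mu = 123/112 = 1.0982
Step 2: Compute the convergence rate.
r = 1 - 2/(kappa + 1) = 1 - 2*mu/(L + mu) = (L - mu)/(L + mu) = 11/235 = 0.0468


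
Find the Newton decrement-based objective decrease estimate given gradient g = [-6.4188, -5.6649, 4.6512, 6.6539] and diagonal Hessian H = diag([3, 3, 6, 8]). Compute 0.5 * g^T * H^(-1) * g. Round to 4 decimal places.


Step 1: H is diagonal, so H^(-1) * g = [-2.1396, -1.8883, 0.7752, 0.8317].
Step 2: g^T H^(-1) g = sum_i g_i^2 / H_ii
  = (-6.4188)^2/3 + (-5.6649)^2/3 + (4.6512)^2/6 + (6.6539)^2/8
  = 13.7337 + 10.697 + 3.6056 + 5.5343 = 33.5706
Step 3: Objective decrease = 0.5 * g^T H^(-1) g = 16.7853


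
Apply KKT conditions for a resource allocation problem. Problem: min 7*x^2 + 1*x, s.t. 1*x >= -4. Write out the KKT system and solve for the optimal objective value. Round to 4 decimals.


Step 1: Try lambda = 0 (constraint inactive).
Stationarity: 2*7*x + 1 = 0
x* = -1/(2*7) = -1/14 = -0.0714 (rounded; the exact value -1/14 is used below)
Check constraint: 1*-0.0714 = -0.0714 >= -4 -- satisfied.
Step 2: Compute optimal value.
f(x*) = 7*(-1/14)^2 + 1*(-1/14) = -0.0357


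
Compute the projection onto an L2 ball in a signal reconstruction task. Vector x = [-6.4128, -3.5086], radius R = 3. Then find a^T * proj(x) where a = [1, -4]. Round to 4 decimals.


Step 1: Compute ||x|| (intermediates to 6 decimals).
||x|| = sqrt((-6.4128)^2 + (-3.5086)^2) = 7.309875
Step 2: Project.
Since ||x|| > R, scale = R/||x|| = 3/7.309875 = 0.410404, proj(x) = scale * x
proj(x) = [-2.631839, -1.439943]
Step 3: Dot product.
a^T * proj(x) = 1*(-2.631839) - 4*(-1.439943) = 3.1279
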